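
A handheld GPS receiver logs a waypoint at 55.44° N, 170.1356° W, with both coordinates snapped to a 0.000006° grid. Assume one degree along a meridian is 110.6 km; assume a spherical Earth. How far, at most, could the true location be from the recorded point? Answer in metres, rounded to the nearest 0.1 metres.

With a 0.000006° grid the true value lies within half a step, ±0.000006°/2 = ±3e-06°, of the stored one.
N–S: 3e-06° × 110600 m/° = 0.3318 m.
E–W at 55.44°: 3e-06° × 110600 × cos 55.44° = 3e-06 × 110600 × 0.5673 ≈ 0.18822 m.
The two errors are perpendicular, so the maximum displacement is √(0.3318² + 0.18822²) ≈ 0.381468 m.

0.4 metres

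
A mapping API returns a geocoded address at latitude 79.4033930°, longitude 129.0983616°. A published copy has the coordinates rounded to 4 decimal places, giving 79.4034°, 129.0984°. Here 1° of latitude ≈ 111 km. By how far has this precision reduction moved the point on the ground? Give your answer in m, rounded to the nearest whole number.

The latitude changed by -0.0000070° and the longitude by -0.0000384°.
North–south shift: -0.0000070 × 111000 = -0.777 m.
East–west at this latitude: -0.0000384° × 111000 × cos 79.4034° ≈ -0.0000384 × 20412.1 = -0.783826 m.
Distance: √(0.777² + 0.783826²) ≈ 1.10368 m.

1 m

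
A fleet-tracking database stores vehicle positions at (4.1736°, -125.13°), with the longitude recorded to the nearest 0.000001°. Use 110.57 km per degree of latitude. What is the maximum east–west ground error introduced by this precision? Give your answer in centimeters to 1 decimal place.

5.5 centimeters

Rounding to 6 decimal places leaves the longitude within ±5e-07° of the true value.
One degree of longitude at 4.1736° is 110570 × cos 4.1736° ≈ 110570 × 0.9973 = 110277 m.
East–west error: 5e-07° × 110277 m/° ≈ 0.0551384 m.
That is 0.0551384 m = 5.5138 cm.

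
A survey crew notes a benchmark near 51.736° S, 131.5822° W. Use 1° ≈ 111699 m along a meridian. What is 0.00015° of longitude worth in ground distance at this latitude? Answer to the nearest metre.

At 51.736° a degree of longitude is 111699 × cos 51.736° ≈ 69173.6 m, so 0.00015° corresponds to 10.376 m.

10 metres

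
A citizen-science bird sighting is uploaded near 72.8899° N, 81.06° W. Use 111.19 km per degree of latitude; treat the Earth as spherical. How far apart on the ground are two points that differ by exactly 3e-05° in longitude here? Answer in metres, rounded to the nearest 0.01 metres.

0.98 metres

3e-05° of longitude at 72.8899° is 3e-05 × 111190 × cos 72.8899° ≈ 3e-05 × 32713.1 = 0.981392 m.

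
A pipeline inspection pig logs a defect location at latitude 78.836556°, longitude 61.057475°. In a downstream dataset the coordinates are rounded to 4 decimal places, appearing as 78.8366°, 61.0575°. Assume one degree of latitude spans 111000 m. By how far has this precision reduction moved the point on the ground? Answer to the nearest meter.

Δlat = 78.836556 − 78.8366 = -0.000044°; Δlon = 61.057475 − 61.0575 = -0.000025°.
N–S: -0.000044° × 111000 m/° = -4.884 m.
E–W at 78.8366°: -0.000025° × 111000 × cos 78.8366° = -0.000025 × 111000 × 0.1936 ≈ -0.537261 m.
Distance: √(4.884² + 0.537261²) ≈ 4.91346 m.

5 meters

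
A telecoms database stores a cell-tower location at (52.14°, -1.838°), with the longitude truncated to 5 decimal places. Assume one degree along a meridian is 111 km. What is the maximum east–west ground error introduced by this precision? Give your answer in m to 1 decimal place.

Truncating at 5 decimal places can drop up to a full unit in the last place, so the longitude may be off by as much as 1e-05°.
Parallels shrink by cos φ, so at 52.14° a degree of longitude is 111000 × 0.6137 ≈ 68124.5 m.
So at most 1e-05° × 68124.5 ≈ 0.681245 m east–west.

0.7 m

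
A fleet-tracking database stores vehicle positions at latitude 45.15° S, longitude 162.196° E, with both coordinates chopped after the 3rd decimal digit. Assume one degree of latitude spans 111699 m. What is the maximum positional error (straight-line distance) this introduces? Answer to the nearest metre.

Truncating at 3 decimal places can drop up to a full unit in the last place, so each coordinate may be off by as much as 0.001°.
N–S: 0.001° × 111699 m/° = 111.699 m.
E–W at 45.15°: 0.001° × 111699 × cos 45.15° = 0.001 × 111699 × 0.7053 ≈ 78.7761 m.
Combining orthogonally: (111.699² + 78.7761²)^½ ≈ 136.683 m.

137 metres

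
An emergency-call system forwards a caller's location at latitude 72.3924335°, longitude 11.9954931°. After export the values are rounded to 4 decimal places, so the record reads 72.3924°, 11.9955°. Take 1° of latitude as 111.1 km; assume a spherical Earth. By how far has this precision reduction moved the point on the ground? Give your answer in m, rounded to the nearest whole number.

4 m

The latitude changed by +0.0000335° and the longitude by -0.0000069°.
North–south shift: 0.0000335 × 111100 = 3.72185 m.
East–west at this latitude: -0.0000069° × 111100 × cos 72.3924° ≈ -0.0000069 × 33607.3 = -0.231891 m.
Combined displacement = (3.72185² + 0.231891²)^½ ≈ 3.72907 m.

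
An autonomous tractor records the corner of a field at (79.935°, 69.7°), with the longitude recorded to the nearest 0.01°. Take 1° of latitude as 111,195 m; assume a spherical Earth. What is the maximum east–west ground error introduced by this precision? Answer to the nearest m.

97 m

Rounding to 2 decimal places leaves the longitude within ±0.005° of the true value.
Parallels shrink by cos φ, so at 79.935° a degree of longitude is 111195 × 0.1748 ≈ 19433 m.
East–west error: 0.005° × 19433 m/° ≈ 97.1651 m.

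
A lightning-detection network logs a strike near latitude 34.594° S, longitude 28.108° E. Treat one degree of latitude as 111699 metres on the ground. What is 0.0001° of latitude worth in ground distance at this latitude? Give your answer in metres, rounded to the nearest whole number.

11 metres

Along a meridian 0.0001° is 0.0001 × 111699 = 11.1699 m.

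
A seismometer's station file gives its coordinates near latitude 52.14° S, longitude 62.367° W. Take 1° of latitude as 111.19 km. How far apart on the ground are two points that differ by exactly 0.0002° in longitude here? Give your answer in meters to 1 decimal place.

At 52.14° a degree of longitude is 111190 × cos 52.14° ≈ 68241.1 m, so 0.0002° corresponds to 13.6482 m.

13.6 meters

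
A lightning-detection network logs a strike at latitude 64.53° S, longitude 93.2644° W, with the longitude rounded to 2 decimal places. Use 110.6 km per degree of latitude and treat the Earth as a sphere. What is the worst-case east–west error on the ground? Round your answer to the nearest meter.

238 meters

Rounding to 2 decimal places leaves the longitude within ±0.005° of the true value.
One degree of longitude at 64.53° is 110600 × cos 64.53° ≈ 110600 × 0.4300 = 47562.3 m.
Maximum E–W displacement: 0.005 × 47562.3 = 237.811 m.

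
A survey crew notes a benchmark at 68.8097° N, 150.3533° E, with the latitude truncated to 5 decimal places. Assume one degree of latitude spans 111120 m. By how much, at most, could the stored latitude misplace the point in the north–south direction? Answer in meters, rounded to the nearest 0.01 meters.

1.11 meters

Truncating at 5 decimal places can drop up to a full unit in the last place, so the latitude may be off by as much as 1e-05°.
Along the meridian that is 1e-05° × 111120 m/° = 1.1112 m.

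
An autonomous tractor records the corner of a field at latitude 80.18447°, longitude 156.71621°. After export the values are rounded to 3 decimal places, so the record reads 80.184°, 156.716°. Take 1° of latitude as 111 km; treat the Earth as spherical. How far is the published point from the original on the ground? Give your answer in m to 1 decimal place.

Δlat = 80.18447 − 80.184 = +0.00047°; Δlon = 156.71621 − 156.716 = +0.00021°.
N–S: 0.00047° × 111000 m/° = 52.17 m.
East–west at this latitude: 0.00021° × 111000 × cos 80.184° ≈ 0.00021 × 18923.8 = 3.974 m.
Distance: √(52.17² + 3.974²) ≈ 52.3211 m.

52.3 m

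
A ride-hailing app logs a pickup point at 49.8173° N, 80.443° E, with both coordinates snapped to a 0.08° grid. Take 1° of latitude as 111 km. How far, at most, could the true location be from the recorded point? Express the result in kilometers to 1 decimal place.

With a 0.08° grid the true value lies within half a step, ±0.08°/2 = ±0.04°, of the stored one.
North–south component: 0.04° × 111000 = 4440 m.
Longitude error → 0.04 × 111000 × cos 49.8173° = 0.04 × 111000 × 0.6452 ≈ 2864.81 m.
The two errors are perpendicular, so the maximum displacement is √(4440² + 2864.81²) ≈ 5284.01 m.
That is 5284.01 m = 5.284 km.

5.3 kilometers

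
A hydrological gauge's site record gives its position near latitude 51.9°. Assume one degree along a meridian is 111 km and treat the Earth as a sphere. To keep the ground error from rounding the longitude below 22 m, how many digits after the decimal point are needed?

At 51.9° one degree of longitude covers 111000 × cos 51.9° ≈ 111000 × 0.6170 ≈ 68491 m.
N decimal places → at most half a unit in the last place, 0.5 × 10⁻ᴺ° = 68491/2 × 10⁻ᴺ m.
Setting 34245.5 × 10⁻ᴺ ≤ 22 gives 10ᴺ ≥ 1557, i.e. N ≥ 3.19.
At 3 places the error can reach 34.2 m, but 4 places keeps it to 3.42 m.

4 decimal places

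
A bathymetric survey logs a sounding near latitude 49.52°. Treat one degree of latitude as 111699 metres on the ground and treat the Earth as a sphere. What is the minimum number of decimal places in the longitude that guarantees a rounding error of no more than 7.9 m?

4 decimal places

At 49.52° one degree of longitude covers 111699 × cos 49.52° ≈ 111699 × 0.6492 ≈ 72513 m.
Rounding to N decimal places gives at most 0.5 × 10⁻ᴺ degrees of error, i.e. 0.5 × 10⁻ᴺ × 72513 m.
Setting 36256.5 × 10⁻ᴺ ≤ 7.9 gives 10ᴺ ≥ 4589, i.e. N ≥ 3.66.
So 4 decimal places suffice (3.63 m); 3 would allow up to 36.3 m.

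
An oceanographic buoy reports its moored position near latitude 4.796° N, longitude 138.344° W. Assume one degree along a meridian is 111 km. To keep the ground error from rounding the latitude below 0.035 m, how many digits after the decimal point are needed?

7 decimal places

One degree of latitude covers 111000 m.
With N decimal places the half-ulp bound is 0.5·10⁻ᴺ°, or 0.5·10⁻ᴺ × 111000 m on the ground.
Need 0.5 × 111000 × 10⁻ᴺ ≤ 0.035 → 10⁻ᴺ ≤ 6.306e-07, so N ≥ 6.20.
So 7 decimal places suffice (0.00555 m); 6 would allow up to 0.0555 m.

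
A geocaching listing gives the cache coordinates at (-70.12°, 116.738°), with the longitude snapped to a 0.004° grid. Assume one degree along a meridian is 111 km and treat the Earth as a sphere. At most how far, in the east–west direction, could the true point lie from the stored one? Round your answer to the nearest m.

75 m

With a 0.004° grid the true value lies within half a step, ±0.004°/2 = ±0.002°, of the stored one.
Parallels shrink by cos φ, so at 70.12° a degree of longitude is 111000 × 0.3401 ≈ 37745.7 m.
So at most 0.002° × 37745.7 ≈ 75.4914 m east–west.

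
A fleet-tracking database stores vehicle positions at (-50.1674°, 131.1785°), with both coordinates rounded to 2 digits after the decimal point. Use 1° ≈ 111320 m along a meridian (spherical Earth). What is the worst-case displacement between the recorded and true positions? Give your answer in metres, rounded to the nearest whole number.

Rounding to 2 decimal places leaves each coordinate within ±0.005° of the true value.
North–south component: 0.005° × 111320 = 556.6 m.
Longitude error → 0.005 × 111320 × cos 50.1674° = 0.005 × 111320 × 0.6405 ≈ 356.528 m.
Combining orthogonally: (556.6² + 356.528²)^½ ≈ 660.996 m.

661 metres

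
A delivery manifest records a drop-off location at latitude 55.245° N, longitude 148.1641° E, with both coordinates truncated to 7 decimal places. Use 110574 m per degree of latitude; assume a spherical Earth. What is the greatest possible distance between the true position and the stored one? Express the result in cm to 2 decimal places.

1.27 cm

Truncating at 7 decimal places can drop up to a full unit in the last place, so each coordinate may be off by as much as 1e-07°.
N–S: 1e-07° × 110574 m/° = 0.0110574 m.
East–west component at 55.245°: 1e-07° × 110574 × cos 55.245° ≈ 1e-07 × 63034.8 ≈ 0.00630348 m.
Worst case both components are at the extreme and orthogonal: √(0.0110574² + 0.00630348²) ≈ 0.0127279 m.
That is 0.0127279 m = 1.2728 cm.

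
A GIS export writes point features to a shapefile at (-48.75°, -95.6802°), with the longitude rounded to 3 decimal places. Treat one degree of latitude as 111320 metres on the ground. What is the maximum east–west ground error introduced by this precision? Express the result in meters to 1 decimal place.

36.7 meters

Rounding to 3 decimal places leaves the longitude within ±0.0005° of the true value.
One degree of longitude at 48.75° is 111320 × cos 48.75° ≈ 111320 × 0.6593 = 73398.4 m.
Maximum E–W displacement: 0.0005 × 73398.4 = 36.6992 m.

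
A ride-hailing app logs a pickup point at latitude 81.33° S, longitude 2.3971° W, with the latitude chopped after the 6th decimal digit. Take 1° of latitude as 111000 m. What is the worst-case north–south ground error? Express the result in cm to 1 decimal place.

11.1 cm

Truncating at 6 decimal places can drop up to a full unit in the last place, so the latitude may be off by as much as 1e-06°.
North–south distance: 1e-06° × 111000 m/° = 0.111 m.
That is 0.111 m = 11.1 cm.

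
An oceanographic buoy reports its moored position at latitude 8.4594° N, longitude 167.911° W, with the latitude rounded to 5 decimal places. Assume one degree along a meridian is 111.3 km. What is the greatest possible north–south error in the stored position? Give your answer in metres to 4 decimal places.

0.5565 metres

Rounding to 5 decimal places leaves the latitude within ±5e-06° of the true value.
North–south distance: 5e-06° × 111300 m/° = 0.5565 m.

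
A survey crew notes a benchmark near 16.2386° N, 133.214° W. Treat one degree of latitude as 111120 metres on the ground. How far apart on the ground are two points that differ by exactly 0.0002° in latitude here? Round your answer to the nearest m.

22 m

0.0002° × 111120 m/° = 22.224 m.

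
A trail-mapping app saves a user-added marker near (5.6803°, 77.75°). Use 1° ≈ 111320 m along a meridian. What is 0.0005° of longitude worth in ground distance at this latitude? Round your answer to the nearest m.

0.0005° of longitude at 5.6803° is 0.0005 × 111320 × cos 5.6803° ≈ 0.0005 × 110773 = 55.3867 m.

55 m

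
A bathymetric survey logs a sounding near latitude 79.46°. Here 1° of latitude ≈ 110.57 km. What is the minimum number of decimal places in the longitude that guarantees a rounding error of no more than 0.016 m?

6

At 79.46° one degree of longitude covers 110570 × cos 79.46° ≈ 110570 × 0.1829 ≈ 20225.7 m.
N decimal places → at most half a unit in the last place, 0.5 × 10⁻ᴺ° = 20225.7/2 × 10⁻ᴺ m.
Setting 10112.8 × 10⁻ᴺ ≤ 0.016 gives 10ᴺ ≥ 6.321e+05, i.e. N ≥ 5.80.
So 6 decimal places suffice (0.0101 m); 5 would allow up to 0.101 m.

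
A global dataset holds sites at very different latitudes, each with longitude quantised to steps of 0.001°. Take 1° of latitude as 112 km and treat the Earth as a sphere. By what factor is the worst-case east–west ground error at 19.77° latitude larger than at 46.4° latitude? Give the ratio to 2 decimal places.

1.36

With a 0.001° grid the true value lies within half a step, ±0.001°/2 = ±0.0005°, of the stored one.
At 19.77°: 0.0005° × 112000 × cos 19.77° = 0.0005 × 112000 × 0.9411 ≈ 52.699 m.
Error at 46.4° = 0.0005° × 112000 × cos 46.4° ≈ 56 × 0.6896 = 38.619 m.
Ratio: 52.699 / 38.619 = cos 19.77° / cos 46.4° ≈ 1.3646.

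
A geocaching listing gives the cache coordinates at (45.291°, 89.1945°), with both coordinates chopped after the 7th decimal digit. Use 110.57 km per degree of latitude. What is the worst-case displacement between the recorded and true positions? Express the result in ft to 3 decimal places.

0.044 ft

Truncating at 7 decimal places can drop up to a full unit in the last place, so each coordinate may be off by as much as 1e-07°.
North–south component: 1e-07° × 110570 = 0.011057 m.
East–west component at 45.291°: 1e-07° × 110570 × cos 45.291° ≈ 1e-07 × 77786.7 ≈ 0.00777867 m.
Worst case both components are at the extreme and orthogonal: √(0.011057² + 0.00777867²) ≈ 0.0135191 m.
In feet: 0.0135191 m ÷ 0.3048 ≈ 0.044354 ft.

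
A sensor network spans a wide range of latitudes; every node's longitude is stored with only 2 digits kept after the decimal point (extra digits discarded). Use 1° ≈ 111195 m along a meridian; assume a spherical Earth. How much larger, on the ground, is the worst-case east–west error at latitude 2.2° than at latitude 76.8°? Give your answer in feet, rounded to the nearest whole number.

2812 feet

Truncating at 2 decimal places can drop up to a full unit in the last place, so the longitude may be off by as much as 0.01°.
At 2.2°: 0.01° × 111195 × cos 2.2° = 0.01 × 111195 × 0.9993 ≈ 1111.1 m.
Error at 76.8° = 0.01° × 111195 × cos 76.8° ≈ 1112 × 0.2284 = 253.91 m.
So the lower-latitude error exceeds the higher by 1111.1 − 253.91 = 857.22 m.
Converting: 857.216 m × 3.2808 ft/m ≈ 2812.4 ft.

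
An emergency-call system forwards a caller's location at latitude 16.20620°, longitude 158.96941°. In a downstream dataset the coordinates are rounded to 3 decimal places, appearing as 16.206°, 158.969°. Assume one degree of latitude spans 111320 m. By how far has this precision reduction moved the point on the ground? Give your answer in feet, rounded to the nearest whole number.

The latitude changed by +0.00020° and the longitude by +0.00041°.
N–S: 0.00020° × 111320 m/° = 22.264 m.
East–west at this latitude: 0.00041° × 111320 × cos 16.206° ≈ 0.00041 × 106897 = 43.8276 m.
Combined displacement = (22.264² + 43.8276²)^½ ≈ 49.1584 m.
In feet: 49.1584 m ÷ 0.3048 ≈ 161.28 ft.

161 feet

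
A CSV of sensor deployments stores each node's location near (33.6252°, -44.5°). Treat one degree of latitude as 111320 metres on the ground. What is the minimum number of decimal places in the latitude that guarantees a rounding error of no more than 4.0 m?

5 decimal places

One degree of latitude covers 111320 m.
Rounding to N decimal places gives at most 0.5 × 10⁻ᴺ degrees of error, i.e. 0.5 × 10⁻ᴺ × 111320 m.
Need 0.5 × 111320 × 10⁻ᴺ ≤ 4.0 → 10⁻ᴺ ≤ 7.186e-05, so N ≥ 4.14.
At 4 places the error can reach 5.57 m, but 5 places keeps it to 0.557 m.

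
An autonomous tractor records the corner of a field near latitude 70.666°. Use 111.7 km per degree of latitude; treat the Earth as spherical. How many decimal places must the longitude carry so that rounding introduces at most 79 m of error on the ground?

At 70.666° one degree of longitude covers 111700 × cos 70.666° ≈ 111700 × 0.3311 ≈ 36981 m.
With N decimal places the half-ulp bound is 0.5·10⁻ᴺ°, or 0.5·10⁻ᴺ × 36981 m on the ground.
Setting 18490.5 × 10⁻ᴺ ≤ 79 gives 10ᴺ ≥ 234.1, i.e. N ≥ 2.37.
N = 2 would give 185 m (too coarse); N = 3 gives 18.5 m ≤ 79 m.

3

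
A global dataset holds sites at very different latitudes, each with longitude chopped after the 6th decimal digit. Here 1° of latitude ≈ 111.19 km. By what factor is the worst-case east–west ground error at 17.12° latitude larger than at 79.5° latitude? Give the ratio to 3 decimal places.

5.244

Truncating at 6 decimal places can drop up to a full unit in the last place, so the longitude may be off by as much as 1e-06°.
Error at 17.12° = 1e-06° × 111190 × cos 17.12° ≈ 0.11119 × 0.9557 = 0.10626 m.
Error at 79.5° = 1e-06° × 111190 × cos 79.5° ≈ 0.11119 × 0.1822 = 0.020263 m.
Ratio: 0.10626 / 0.020263 = cos 17.12° / cos 79.5° ≈ 5.2443.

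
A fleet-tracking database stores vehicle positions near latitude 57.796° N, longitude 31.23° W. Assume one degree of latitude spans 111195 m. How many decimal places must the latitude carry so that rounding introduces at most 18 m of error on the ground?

4 decimal places

One degree of latitude covers 111195 m.
Rounding to N decimal places gives at most 0.5 × 10⁻ᴺ degrees of error, i.e. 0.5 × 10⁻ᴺ × 111195 m.
Setting 55597.5 × 10⁻ᴺ ≤ 18 gives 10ᴺ ≥ 3089, i.e. N ≥ 3.49.
So 4 decimal places suffice (5.56 m); 3 would allow up to 55.6 m.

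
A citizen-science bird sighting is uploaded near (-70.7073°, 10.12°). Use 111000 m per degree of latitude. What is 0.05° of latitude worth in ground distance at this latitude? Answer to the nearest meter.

0.05° × 111000 m/° = 5550 m.

5550 meters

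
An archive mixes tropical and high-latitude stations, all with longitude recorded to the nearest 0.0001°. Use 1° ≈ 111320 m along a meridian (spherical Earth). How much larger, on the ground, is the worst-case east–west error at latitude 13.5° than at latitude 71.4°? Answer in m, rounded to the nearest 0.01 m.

3.64 m

Rounding to 4 decimal places leaves the longitude within ±5e-05° of the true value.
At 13.5°: 5e-05° × 111320 × cos 13.5° = 5e-05 × 111320 × 0.9724 ≈ 5.4122 m.
Error at 71.4° = 5e-05° × 111320 × cos 71.4° ≈ 5.566 × 0.3190 = 1.7753 m.
Difference: 5.4122 − 1.7753 = 3.6369 m.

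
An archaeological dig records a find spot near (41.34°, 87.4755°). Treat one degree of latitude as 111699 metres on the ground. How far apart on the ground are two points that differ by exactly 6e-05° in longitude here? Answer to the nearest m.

5 m

6e-05° of longitude at 41.34° is 6e-05 × 111699 × cos 41.34° ≈ 6e-05 × 83864 = 5.03184 m.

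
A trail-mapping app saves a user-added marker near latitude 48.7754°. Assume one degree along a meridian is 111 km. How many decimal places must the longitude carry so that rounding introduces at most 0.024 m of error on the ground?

At 48.7754° one degree of longitude covers 111000 × cos 48.7754° ≈ 111000 × 0.6590 ≈ 73150.4 m.
N decimal places → at most half a unit in the last place, 0.5 × 10⁻ᴺ° = 73150.4/2 × 10⁻ᴺ m.
Need 0.5 × 73150.4 × 10⁻ᴺ ≤ 0.024 → 10⁻ᴺ ≤ 6.562e-07, so N ≥ 6.18.
At 6 places the error can reach 0.0366 m, but 7 places keeps it to 0.00366 m.

7 decimal places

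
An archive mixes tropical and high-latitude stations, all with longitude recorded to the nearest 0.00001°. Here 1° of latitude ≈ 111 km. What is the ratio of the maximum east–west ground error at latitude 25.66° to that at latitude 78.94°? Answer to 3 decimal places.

4.699

Rounding to 5 decimal places leaves the longitude within ±5e-06° of the true value.
Error at 25.66° = 5e-06° × 111000 × cos 25.66° ≈ 0.555 × 0.9014 = 0.50027 m.
At 78.94°: 5e-06° × 111000 × cos 78.94° = 5e-06 × 111000 × 0.1918 ≈ 0.10647 m.
The ratio reduces to cos 25.66° / cos 78.94° = 0.9014/0.1918 ≈ 4.6987.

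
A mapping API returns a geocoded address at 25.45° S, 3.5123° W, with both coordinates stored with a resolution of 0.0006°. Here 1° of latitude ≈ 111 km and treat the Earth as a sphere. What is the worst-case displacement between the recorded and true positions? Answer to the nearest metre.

With a 0.0006° grid the true value lies within half a step, ±0.0006°/2 = ±0.0003°, of the stored one.
North–south component: 0.0003° × 111000 = 33.3 m.
Longitude error → 0.0003 × 111000 × cos 25.45° = 0.0003 × 111000 × 0.9030 ≈ 30.0686 m.
The two errors are perpendicular, so the maximum displacement is √(33.3² + 30.0686²) ≈ 44.8666 m.

45 metres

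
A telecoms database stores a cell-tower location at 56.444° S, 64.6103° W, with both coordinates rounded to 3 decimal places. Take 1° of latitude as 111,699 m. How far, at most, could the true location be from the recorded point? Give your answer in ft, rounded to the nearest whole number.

209 ft

Rounding to 3 decimal places leaves each coordinate within ±0.0005° of the true value.
Latitude error → 0.0005 × 111699 = 55.8495 m along the meridian.
East–west component at 56.444°: 0.0005° × 111699 × cos 56.444° ≈ 0.0005 × 61741.8 ≈ 30.8709 m.
Combining orthogonally: (55.8495² + 30.8709²)^½ ≈ 63.8136 m.
In feet: 63.8136 m ÷ 0.3048 ≈ 209.36 ft.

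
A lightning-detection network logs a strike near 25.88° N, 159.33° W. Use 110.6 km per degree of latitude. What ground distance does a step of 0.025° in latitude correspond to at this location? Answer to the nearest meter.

2765 meters

Along a meridian 0.025° is 0.025 × 110600 = 2765 m.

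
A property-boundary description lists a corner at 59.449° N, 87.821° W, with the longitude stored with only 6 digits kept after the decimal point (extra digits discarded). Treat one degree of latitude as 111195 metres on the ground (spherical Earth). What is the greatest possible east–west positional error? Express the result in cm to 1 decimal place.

Truncating at 6 decimal places can drop up to a full unit in the last place, so the longitude may be off by as much as 1e-06°.
Parallels shrink by cos φ, so at 59.449° a degree of longitude is 111195 × 0.5083 ≈ 56521 m.
So at most 1e-06° × 56521 ≈ 0.056521 m east–west.
That is 0.056521 m = 5.6521 cm.

5.7 cm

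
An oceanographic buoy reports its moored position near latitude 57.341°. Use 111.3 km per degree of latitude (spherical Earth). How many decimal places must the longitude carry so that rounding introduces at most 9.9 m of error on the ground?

At 57.341° one degree of longitude covers 111300 × cos 57.341° ≈ 111300 × 0.5396 ≈ 60061.7 m.
Rounding to N decimal places gives at most 0.5 × 10⁻ᴺ degrees of error, i.e. 0.5 × 10⁻ᴺ × 60061.7 m.
Setting 30030.9 × 10⁻ᴺ ≤ 9.9 gives 10ᴺ ≥ 3033, i.e. N ≥ 3.48.
N = 3 would give 30 m (too coarse); N = 4 gives 3 m ≤ 9.9 m.

4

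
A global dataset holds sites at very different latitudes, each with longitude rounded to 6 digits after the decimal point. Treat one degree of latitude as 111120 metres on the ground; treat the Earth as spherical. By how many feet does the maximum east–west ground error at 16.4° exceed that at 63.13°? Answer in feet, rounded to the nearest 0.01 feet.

Rounding to 6 decimal places leaves the longitude within ±5e-07° of the true value.
Error at 16.4° = 5e-07° × 111120 × cos 16.4° ≈ 0.05556 × 0.9593 = 0.053299 m.
Error at 63.13° = 5e-07° × 111120 × cos 63.13° ≈ 0.05556 × 0.4520 = 0.025111 m.
Difference: 0.053299 − 0.025111 = 0.028188 m.
Converting: 0.0281882 m × 3.2808 ft/m ≈ 0.092481 ft.

0.09 feet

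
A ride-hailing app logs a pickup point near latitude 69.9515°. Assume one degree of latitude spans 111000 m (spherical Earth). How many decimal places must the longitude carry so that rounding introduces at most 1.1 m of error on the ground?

5

At 69.9515° one degree of longitude covers 111000 × cos 69.9515° ≈ 111000 × 0.3428 ≈ 38052.5 m.
N decimal places → at most half a unit in the last place, 0.5 × 10⁻ᴺ° = 38052.5/2 × 10⁻ᴺ m.
Need 0.5 × 38052.5 × 10⁻ᴺ ≤ 1.1 → 10⁻ᴺ ≤ 5.781e-05, so N ≥ 4.24.
At 4 places the error can reach 1.9 m, but 5 places keeps it to 0.19 m.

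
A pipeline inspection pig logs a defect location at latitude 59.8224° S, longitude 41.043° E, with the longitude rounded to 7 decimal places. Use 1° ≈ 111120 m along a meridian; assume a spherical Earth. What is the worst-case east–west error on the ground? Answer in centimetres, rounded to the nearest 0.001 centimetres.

Rounding to 7 decimal places leaves the longitude within ±5e-08° of the true value.
One degree of longitude at 59.8224° is 111120 × cos 59.8224° ≈ 111120 × 0.5027 = 55858 m.
East–west error: 5e-08° × 55858 m/° ≈ 0.0027929 m.
That is 0.0027929 m = 0.27929 cm.

0.279 centimetres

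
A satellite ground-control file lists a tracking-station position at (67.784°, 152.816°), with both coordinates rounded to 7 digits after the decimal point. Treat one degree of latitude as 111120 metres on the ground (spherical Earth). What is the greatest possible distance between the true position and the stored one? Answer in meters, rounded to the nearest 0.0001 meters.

0.0059 meters

Rounding to 7 decimal places leaves each coordinate within ±5e-08° of the true value.
Latitude error → 5e-08 × 111120 = 0.005556 m along the meridian.
East–west component at 67.784°: 5e-08° × 111120 × cos 67.784° ≈ 5e-08 × 42014.4 ≈ 0.00210072 m.
The two errors are perpendicular, so the maximum displacement is √(0.005556² + 0.00210072²) ≈ 0.00593988 m.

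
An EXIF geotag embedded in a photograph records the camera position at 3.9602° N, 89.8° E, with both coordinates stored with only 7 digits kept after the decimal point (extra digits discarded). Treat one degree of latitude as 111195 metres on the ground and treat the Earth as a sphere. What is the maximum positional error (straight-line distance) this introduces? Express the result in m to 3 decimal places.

Truncating at 7 decimal places can drop up to a full unit in the last place, so each coordinate may be off by as much as 1e-07°.
N–S: 1e-07° × 111195 m/° = 0.0111195 m.
Longitude error → 1e-07 × 111195 × cos 3.9602° = 1e-07 × 111195 × 0.9976 ≈ 0.0110929 m.
Combining orthogonally: (0.0111195² + 0.0110929²)^½ ≈ 0.0157066 m.

0.016 m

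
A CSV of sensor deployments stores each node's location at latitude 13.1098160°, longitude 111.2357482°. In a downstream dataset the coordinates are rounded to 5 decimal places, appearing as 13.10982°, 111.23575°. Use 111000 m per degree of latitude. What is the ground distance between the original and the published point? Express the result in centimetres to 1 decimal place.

48.5 centimetres

Δlat = 13.1098160 − 13.10982 = -0.0000040°; Δlon = 111.2357482 − 111.23575 = -0.0000018°.
N–S: -0.0000040° × 111000 m/° = -0.444 m.
E–W at 13.1098°: -0.0000018° × 111000 × cos 13.1098° = -0.0000018 × 111000 × 0.9739 ≈ -0.194593 m.
Hypotenuse of the two orthogonal shifts: √(0.444² + 0.194593²) = 0.48477 m.
That is 0.48477 m = 48.477 cm.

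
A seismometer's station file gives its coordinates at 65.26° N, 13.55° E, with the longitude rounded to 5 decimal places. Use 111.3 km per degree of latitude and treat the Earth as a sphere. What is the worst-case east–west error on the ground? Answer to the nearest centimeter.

Rounding to 5 decimal places leaves the longitude within ±5e-06° of the true value.
Parallels shrink by cos φ, so at 65.26° a degree of longitude is 111300 × 0.4185 ≈ 46579.2 m.
So at most 5e-06° × 46579.2 ≈ 0.232896 m east–west.
That is 0.232896 m = 23.29 cm.

23 centimeters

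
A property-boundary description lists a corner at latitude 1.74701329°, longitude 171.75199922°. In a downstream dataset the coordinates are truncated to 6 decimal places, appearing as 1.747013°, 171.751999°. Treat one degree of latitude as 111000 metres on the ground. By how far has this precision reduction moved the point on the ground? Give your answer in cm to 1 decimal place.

Δlat = 1.74701329 − 1.747013 = +0.00000029°; Δlon = 171.75199922 − 171.751999 = +0.00000022°.
N–S: 0.00000029° × 111000 m/° = 0.03219 m.
East–west at this latitude: 0.00000022° × 111000 × cos 1.74701° ≈ 0.00000022 × 110948 = 0.0244086 m.
Hypotenuse of the two orthogonal shifts: √(0.03219² + 0.0244086²) = 0.0403977 m.
That is 0.0403977 m = 4.0398 cm.

4.0 cm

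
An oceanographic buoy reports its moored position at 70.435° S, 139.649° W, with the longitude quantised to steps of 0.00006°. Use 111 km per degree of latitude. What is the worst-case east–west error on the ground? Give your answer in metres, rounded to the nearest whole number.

1 metres

With a 0.00006° grid the true value lies within half a step, ±0.00006°/2 = ±3e-05°, of the stored one.
Parallels shrink by cos φ, so at 70.435° a degree of longitude is 111000 × 0.3349 ≈ 37171.2 m.
So at most 3e-05° × 37171.2 ≈ 1.11514 m east–west.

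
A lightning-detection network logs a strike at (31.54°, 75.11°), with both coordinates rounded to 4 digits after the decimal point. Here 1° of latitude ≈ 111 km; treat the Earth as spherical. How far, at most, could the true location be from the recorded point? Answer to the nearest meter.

Rounding to 4 decimal places leaves each coordinate within ±5e-05° of the true value.
Latitude error → 5e-05 × 111000 = 5.55 m along the meridian.
East–west component at 31.54°: 5e-05° × 111000 × cos 31.54° ≈ 5e-05 × 94602.5 ≈ 4.73013 m.
The two errors are perpendicular, so the maximum displacement is √(5.55² + 4.73013²) ≈ 7.29223 m.

7 meters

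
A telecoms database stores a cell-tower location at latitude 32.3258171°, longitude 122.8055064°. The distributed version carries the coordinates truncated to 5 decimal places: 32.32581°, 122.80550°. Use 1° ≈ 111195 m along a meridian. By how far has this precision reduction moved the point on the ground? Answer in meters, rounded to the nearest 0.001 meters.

0.992 meters

Δlat = 32.3258171 − 32.32581 = +0.0000071°; Δlon = 122.8055064 − 122.80550 = +0.0000064°.
North–south shift: 0.0000071 × 111195 = 0.789485 m.
East–west at this latitude: 0.0000064° × 111195 × cos 32.3258° ≈ 0.0000064 × 93962.1 = 0.601358 m.
Combined displacement = (0.789485² + 0.601358²)^½ ≈ 0.99243 m.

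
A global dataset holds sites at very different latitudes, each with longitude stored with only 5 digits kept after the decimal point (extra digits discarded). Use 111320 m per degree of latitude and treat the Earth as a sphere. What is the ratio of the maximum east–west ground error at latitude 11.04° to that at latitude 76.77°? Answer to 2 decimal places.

4.29

Truncating at 5 decimal places can drop up to a full unit in the last place, so the longitude may be off by as much as 1e-05°.
Error at 11.04° = 1e-05° × 111320 × cos 11.04° ≈ 1.1132 × 0.9815 = 1.0926 m.
At 76.77°: 1e-05° × 111320 × cos 76.77° = 1e-05 × 111320 × 0.2289 ≈ 0.25477 m.
Ratio: 1.0926 / 0.25477 = cos 11.04° / cos 76.77° ≈ 4.2886.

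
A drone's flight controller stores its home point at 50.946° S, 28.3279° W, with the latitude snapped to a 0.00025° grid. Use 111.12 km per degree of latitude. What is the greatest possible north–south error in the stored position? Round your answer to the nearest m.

14 m

With a 0.00025° grid the true value lies within half a step, ±0.00025°/2 = ±0.000125°, of the stored one.
So the N–S error is at most 0.000125 × 111120 = 13.89 m.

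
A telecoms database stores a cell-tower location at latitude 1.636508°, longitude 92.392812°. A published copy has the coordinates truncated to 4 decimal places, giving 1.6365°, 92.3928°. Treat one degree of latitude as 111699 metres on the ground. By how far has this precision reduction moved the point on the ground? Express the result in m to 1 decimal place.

Δlat = 1.636508 − 1.6365 = +0.000008°; Δlon = 92.392812 − 92.3928 = +0.000012°.
N–S: 0.000008° × 111699 m/° = 0.893592 m.
East–west at this latitude: 0.000012° × 111699 × cos 1.6365° ≈ 0.000012 × 111653 = 1.33984 m.
Combined displacement = (0.893592² + 1.33984²)^½ ≈ 1.61049 m.

1.6 m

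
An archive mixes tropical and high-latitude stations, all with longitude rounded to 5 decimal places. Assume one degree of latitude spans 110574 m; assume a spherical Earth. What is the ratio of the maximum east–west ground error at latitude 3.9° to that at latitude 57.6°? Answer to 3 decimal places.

1.862

Rounding to 5 decimal places leaves the longitude within ±5e-06° of the true value.
At 3.9°: 5e-06° × 110574 × cos 3.9° = 5e-06 × 110574 × 0.9977 ≈ 0.55159 m.
Error at 57.6° = 5e-06° × 110574 × cos 57.6° ≈ 0.55287 × 0.5358 = 0.29624 m.
Ratio: 0.55159 / 0.29624 = cos 3.9° / cos 57.6° ≈ 1.8620.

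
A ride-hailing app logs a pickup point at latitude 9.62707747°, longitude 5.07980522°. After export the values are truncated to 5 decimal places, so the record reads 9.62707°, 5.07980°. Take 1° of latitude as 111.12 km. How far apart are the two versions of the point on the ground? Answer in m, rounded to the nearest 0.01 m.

1.01 m

Δlat = 9.62707747 − 9.62707 = +0.00000747°; Δlon = 5.07980522 − 5.07980 = +0.00000522°.
N–S: 0.00000747° × 111120 m/° = 0.830066 m.
East–west at this latitude: 0.00000522° × 111120 × cos 9.62707° ≈ 0.00000522 × 109555 = 0.571878 m.
Hypotenuse of the two orthogonal shifts: √(0.830066² + 0.571878²) = 1.008 m.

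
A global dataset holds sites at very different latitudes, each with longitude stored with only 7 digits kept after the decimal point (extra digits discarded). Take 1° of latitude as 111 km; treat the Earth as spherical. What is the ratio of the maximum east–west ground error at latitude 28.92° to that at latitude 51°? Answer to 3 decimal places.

Truncating at 7 decimal places can drop up to a full unit in the last place, so the longitude may be off by as much as 1e-07°.
At 28.92°: 1e-07° × 111000 × cos 28.92° = 1e-07 × 111000 × 0.8753 ≈ 0.0097158 m.
At 51°: 1e-07° × 111000 × cos 51° = 1e-07 × 111000 × 0.6293 ≈ 0.0069855 m.
Ratio: 0.0097158 / 0.0069855 = cos 28.92° / cos 51° ≈ 1.3909.

1.391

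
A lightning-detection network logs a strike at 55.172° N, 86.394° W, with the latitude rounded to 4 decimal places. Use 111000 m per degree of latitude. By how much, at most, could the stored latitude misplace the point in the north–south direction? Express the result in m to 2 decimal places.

5.55 m

Rounding to 4 decimal places leaves the latitude within ±5e-05° of the true value.
Along the meridian that is 5e-05° × 111000 m/° = 5.55 m.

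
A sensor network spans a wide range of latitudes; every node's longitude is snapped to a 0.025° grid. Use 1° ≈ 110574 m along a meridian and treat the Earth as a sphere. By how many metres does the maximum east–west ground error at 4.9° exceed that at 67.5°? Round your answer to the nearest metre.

848 metres

With a 0.025° grid the true value lies within half a step, ±0.025°/2 = ±0.0125°, of the stored one.
At 4.9°: 0.0125° × 110574 × cos 4.9° = 0.0125 × 110574 × 0.9963 ≈ 1377.1 m.
Error at 67.5° = 0.0125° × 110574 × cos 67.5° ≈ 1382.2 × 0.3827 = 528.94 m.
So the lower-latitude error exceeds the higher by 1377.1 − 528.94 = 848.19 m.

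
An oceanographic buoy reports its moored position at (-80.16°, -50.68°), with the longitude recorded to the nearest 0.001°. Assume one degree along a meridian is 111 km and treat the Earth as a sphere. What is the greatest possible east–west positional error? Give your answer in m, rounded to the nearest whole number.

Rounding to 3 decimal places leaves the longitude within ±0.0005° of the true value.
At latitude 80.16° a degree of longitude spans 111000 m × cos 80.16° = 111000 × 0.1709 ≈ 18969.6 m.
East–west error: 0.0005° × 18969.6 m/° ≈ 9.48481 m.

9 m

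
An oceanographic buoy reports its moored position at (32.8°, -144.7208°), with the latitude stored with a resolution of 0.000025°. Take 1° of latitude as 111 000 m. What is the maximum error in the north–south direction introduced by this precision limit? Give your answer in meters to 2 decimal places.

With a 0.000025° grid the true value lies within half a step, ±0.000025°/2 = ±1.25e-05°, of the stored one.
North–south distance: 1.25e-05° × 111000 m/° = 1.3875 m.

1.39 meters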